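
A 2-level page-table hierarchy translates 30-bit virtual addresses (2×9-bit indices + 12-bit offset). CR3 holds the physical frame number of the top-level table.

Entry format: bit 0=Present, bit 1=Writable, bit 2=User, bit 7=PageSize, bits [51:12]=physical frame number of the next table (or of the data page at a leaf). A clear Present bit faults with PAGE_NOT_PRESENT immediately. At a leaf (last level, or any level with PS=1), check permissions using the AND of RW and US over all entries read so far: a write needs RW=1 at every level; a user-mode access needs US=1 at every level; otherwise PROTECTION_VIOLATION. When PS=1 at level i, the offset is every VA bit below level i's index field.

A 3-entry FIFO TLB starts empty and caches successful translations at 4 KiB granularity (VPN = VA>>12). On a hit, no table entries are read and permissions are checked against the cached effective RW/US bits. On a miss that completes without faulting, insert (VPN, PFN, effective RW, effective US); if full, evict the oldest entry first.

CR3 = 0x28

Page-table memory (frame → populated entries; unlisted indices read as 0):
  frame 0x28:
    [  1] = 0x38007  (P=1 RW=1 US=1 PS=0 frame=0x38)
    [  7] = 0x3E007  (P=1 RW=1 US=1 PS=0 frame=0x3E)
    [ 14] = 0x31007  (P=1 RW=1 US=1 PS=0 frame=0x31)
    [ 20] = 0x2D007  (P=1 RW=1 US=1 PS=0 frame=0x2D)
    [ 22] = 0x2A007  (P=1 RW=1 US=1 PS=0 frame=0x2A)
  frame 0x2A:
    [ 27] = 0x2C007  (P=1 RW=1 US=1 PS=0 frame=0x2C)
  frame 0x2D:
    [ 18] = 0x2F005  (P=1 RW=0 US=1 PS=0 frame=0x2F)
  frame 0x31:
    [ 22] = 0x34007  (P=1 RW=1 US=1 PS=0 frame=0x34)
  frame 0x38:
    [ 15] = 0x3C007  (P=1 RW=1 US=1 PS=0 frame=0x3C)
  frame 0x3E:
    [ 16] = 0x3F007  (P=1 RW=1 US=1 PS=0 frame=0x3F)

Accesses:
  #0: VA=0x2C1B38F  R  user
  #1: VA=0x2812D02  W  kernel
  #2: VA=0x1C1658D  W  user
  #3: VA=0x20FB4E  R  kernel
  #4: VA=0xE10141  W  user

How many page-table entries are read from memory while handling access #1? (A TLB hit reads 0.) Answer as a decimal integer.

Walk each access:
#0 VA=0x2C1B38F (r,user):
  L0 @0x28[22] → 0x2A007  P=1,RW=1,US=1,PS=0
  L1 @0x2A[27] → 0x2C007  P=1,RW=1,US=1,PS=0
  ✓ 0x2C38F  — 2 lookups
#1 VA=0x2812D02 (w,kernel):
  L0 @0x28[20] → 0x2D007  P=1,RW=1,US=1,PS=0
  L1 @0x2D[18] → 0x2F005  P=1,RW=0,US=1,PS=0
  ✗ PROTECTION_VIOLATION  [2 reads]
#2 VA=0x1C1658D (w,user):
  L0 @0x28[14] → 0x31007  P=1,RW=1,US=1,PS=0
  L1 @0x31[22] → 0x34007  P=1,RW=1,US=1,PS=0
  ✓ 0x3458D  — 2 lookups
#3 VA=0x20FB4E (r,kernel):
  L0 @0x28[1] → 0x38007  P=1,RW=1,US=1,PS=0
  L1 @0x38[15] → 0x3C007  P=1,RW=1,US=1,PS=0
  ✓ 0x3CB4E  — 2 lookups
#4 VA=0xE10141 (w,user):
  L0 @0x28[7] → 0x3E007  P=1,RW=1,US=1,PS=0
  L1 @0x3E[16] → 0x3F007  P=1,RW=1,US=1,PS=0
  ✓ 0x3F141  — 2 lookups

Entries read for #1: 2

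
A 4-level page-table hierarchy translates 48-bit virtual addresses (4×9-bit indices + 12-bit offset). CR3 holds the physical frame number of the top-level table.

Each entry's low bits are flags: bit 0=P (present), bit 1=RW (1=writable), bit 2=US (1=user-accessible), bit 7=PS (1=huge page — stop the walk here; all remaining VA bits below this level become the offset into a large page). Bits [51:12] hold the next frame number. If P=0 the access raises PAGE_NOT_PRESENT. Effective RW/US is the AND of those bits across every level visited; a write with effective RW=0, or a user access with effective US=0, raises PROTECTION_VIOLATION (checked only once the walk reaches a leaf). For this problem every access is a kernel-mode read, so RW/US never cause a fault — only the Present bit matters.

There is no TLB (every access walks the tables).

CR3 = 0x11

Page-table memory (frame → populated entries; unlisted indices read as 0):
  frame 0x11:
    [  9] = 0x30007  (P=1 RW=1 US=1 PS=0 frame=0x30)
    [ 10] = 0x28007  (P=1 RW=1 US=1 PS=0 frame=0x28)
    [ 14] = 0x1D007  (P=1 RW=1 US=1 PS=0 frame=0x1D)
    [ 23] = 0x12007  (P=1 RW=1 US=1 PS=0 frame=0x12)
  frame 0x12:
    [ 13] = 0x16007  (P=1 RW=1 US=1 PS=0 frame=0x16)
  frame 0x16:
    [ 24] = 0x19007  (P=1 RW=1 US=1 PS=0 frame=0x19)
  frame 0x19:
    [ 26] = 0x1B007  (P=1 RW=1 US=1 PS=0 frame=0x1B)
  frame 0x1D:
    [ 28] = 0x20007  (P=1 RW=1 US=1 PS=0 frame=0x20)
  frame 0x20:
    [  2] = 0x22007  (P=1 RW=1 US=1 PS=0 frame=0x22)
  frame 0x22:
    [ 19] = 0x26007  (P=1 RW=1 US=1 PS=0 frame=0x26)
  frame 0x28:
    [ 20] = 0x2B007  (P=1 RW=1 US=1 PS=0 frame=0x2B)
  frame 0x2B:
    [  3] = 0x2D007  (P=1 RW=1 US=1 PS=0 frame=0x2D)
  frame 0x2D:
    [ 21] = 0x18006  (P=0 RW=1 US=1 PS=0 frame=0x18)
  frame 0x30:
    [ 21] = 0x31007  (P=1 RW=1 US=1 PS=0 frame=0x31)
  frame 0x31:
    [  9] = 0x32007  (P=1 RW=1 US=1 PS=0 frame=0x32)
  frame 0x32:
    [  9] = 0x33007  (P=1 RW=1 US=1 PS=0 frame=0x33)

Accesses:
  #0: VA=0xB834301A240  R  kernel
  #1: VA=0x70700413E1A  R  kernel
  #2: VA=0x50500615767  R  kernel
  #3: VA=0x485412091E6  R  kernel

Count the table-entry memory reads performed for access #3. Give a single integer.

Walk each access:
#0 VA=0xB834301A240 (r,kernel):
  [0] read 0x11 idx=23: raw=0x12007 flags P=1 W=1 U=1 S=0
  [1] read 0x12 idx=13: raw=0x16007 flags P=1 W=1 U=1 S=0
  [2] read 0x16 idx=24: raw=0x19007 flags P=1 W=1 U=1 S=0
  [3] read 0x19 idx=26: raw=0x1B007 flags P=1 W=1 U=1 S=0
  ⇒ phys 0x1B240  [4 reads]
#1 VA=0x70700413E1A (r,kernel):
  [0] read 0x11 idx=14: raw=0x1D007 flags P=1 W=1 U=1 S=0
  [1] read 0x1D idx=28: raw=0x20007 flags P=1 W=1 U=1 S=0
  [2] read 0x20 idx=2: raw=0x22007 flags P=1 W=1 U=1 S=0
  [3] read 0x22 idx=19: raw=0x26007 flags P=1 W=1 U=1 S=0
  ⇒ phys 0x26E1A  [4 reads]
#2 VA=0x50500615767 (r,kernel):
  [0] read 0x11 idx=10: raw=0x28007 flags P=1 W=1 U=1 S=0
  [1] read 0x28 idx=20: raw=0x2B007 flags P=1 W=1 U=1 S=0
  [2] read 0x2B idx=3: raw=0x2D007 flags P=1 W=1 U=1 S=0
  [3] read 0x2D idx=21: raw=0x18006 flags P=0 W=1 U=1 S=0
  → PAGE_NOT_PRESENT  (4 entries read)
#3 VA=0x485412091E6 (r,kernel):
  [0] read 0x11 idx=9: raw=0x30007 flags P=1 W=1 U=1 S=0
  [1] read 0x30 idx=21: raw=0x31007 flags P=1 W=1 U=1 S=0
  [2] read 0x31 idx=9: raw=0x32007 flags P=1 W=1 U=1 S=0
  [3] read 0x32 idx=9: raw=0x33007 flags P=1 W=1 U=1 S=0
  ⇒ phys 0x331E6  [4 reads]

Entries read for #3: 4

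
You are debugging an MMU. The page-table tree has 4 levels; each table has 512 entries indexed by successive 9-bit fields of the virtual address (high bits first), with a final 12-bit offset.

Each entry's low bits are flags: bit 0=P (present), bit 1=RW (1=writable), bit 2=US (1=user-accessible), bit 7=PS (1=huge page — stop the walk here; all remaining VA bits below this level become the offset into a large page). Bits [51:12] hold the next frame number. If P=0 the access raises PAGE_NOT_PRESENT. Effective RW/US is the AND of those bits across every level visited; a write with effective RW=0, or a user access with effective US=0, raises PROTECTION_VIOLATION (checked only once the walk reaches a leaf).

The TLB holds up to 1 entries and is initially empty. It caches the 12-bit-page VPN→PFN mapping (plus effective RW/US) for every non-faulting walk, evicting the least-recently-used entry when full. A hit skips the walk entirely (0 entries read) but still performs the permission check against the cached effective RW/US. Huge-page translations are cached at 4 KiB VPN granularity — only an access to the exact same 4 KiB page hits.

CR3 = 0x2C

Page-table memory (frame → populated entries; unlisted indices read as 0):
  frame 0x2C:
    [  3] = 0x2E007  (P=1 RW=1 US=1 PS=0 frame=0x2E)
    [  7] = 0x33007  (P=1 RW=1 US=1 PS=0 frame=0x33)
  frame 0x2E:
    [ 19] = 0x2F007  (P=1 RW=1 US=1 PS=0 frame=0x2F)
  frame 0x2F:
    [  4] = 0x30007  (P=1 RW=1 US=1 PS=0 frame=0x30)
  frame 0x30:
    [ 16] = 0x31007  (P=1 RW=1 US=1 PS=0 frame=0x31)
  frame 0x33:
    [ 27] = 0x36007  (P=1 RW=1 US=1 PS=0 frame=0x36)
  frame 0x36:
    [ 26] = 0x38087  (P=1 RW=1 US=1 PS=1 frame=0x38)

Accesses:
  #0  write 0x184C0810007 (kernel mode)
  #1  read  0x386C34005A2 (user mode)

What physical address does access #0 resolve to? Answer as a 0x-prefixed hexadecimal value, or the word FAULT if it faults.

Walk each access:
#0 VA=0x184C0810007 (w,kernel):
  L0 @0x2C[3] → 0x2E007  P=1,RW=1,US=1,PS=0
  L1 @0x2E[19] → 0x2F007  P=1,RW=1,US=1,PS=0
  L2 @0x2F[4] → 0x30007  P=1,RW=1,US=1,PS=0
  L3 @0x30[16] → 0x31007  P=1,RW=1,US=1,PS=0
  → PA=0x31007  (4 entries read)
#1 VA=0x386C34005A2 (r,user):
  L0 @0x2C[7] → 0x33007  P=1,RW=1,US=1,PS=0
  L1 @0x33[27] → 0x36007  P=1,RW=1,US=1,PS=0
  L2 @0x36[26] → 0x38087  P=1,RW=1,US=1,PS=1
  → PA=0x385A2 (huge @L2)  (3 entries read)

Access #0 PA: 0x31007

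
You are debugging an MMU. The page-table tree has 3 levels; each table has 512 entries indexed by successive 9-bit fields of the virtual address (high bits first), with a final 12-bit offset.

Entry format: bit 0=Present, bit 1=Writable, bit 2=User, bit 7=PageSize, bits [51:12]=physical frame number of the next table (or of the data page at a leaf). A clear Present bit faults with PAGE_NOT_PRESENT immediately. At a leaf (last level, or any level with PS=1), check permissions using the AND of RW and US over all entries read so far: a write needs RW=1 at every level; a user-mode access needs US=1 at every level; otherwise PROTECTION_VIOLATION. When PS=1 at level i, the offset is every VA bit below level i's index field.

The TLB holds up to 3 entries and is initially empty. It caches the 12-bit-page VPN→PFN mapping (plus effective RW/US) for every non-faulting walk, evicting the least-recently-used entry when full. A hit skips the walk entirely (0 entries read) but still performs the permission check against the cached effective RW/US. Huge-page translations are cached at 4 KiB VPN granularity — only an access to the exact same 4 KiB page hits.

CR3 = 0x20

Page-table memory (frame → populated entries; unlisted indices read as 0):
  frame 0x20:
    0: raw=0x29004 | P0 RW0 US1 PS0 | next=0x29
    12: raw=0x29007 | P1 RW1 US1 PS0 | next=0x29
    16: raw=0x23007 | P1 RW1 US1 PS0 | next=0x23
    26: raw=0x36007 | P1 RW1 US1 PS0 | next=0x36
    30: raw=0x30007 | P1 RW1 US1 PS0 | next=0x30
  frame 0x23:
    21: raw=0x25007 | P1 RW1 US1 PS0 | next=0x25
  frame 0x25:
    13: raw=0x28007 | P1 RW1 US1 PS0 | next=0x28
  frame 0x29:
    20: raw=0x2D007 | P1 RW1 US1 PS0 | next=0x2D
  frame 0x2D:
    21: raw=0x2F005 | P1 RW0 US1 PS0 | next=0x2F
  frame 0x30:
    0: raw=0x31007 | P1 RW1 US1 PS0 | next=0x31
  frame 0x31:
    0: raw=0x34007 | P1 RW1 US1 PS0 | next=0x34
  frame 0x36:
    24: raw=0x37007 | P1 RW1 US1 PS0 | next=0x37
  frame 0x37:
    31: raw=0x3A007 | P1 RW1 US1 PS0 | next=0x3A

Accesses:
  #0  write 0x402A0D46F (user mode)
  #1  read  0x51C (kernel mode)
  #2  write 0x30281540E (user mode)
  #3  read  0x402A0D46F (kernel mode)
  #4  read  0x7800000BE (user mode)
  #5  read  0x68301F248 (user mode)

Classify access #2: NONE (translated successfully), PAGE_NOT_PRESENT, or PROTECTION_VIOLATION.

Walk each access:
#0 VA=0x402A0D46F (w,user):
  lvl0: tbl 0x20, slot 16 ⇒ 0x23007 (P1/RW1/US1/PS0)
  lvl1: tbl 0x23, slot 21 ⇒ 0x25007 (P1/RW1/US1/PS0)
  lvl2: tbl 0x25, slot 13 ⇒ 0x28007 (P1/RW1/US1/PS0)
  ⇒ phys 0x2846F  [3 reads]
#1 VA=0x51C (r,kernel):
  lvl0: tbl 0x20, slot 0 ⇒ 0x29004 (P0/RW0/US1/PS0)
  ⇒ fault: PAGE_NOT_PRESENT  — 1 lookups
#2 VA=0x30281540E (w,user):
  lvl0: tbl 0x20, slot 12 ⇒ 0x29007 (P1/RW1/US1/PS0)
  lvl1: tbl 0x29, slot 20 ⇒ 0x2D007 (P1/RW1/US1/PS0)
  lvl2: tbl 0x2D, slot 21 ⇒ 0x2F005 (P1/RW0/US1/PS0)
  ⇒ fault: PROTECTION_VIOLATION  — 3 lookups
#3 VA=0x402A0D46F (r,kernel):
  TLB hit vpn=0x402A0D → PA=0x2846F
#4 VA=0x7800000BE (r,user):
  lvl0: tbl 0x20, slot 30 ⇒ 0x30007 (P1/RW1/US1/PS0)
  lvl1: tbl 0x30, slot 0 ⇒ 0x31007 (P1/RW1/US1/PS0)
  lvl2: tbl 0x31, slot 0 ⇒ 0x34007 (P1/RW1/US1/PS0)
  ⇒ phys 0x340BE  [3 reads]
#5 VA=0x68301F248 (r,user):
  lvl0: tbl 0x20, slot 26 ⇒ 0x36007 (P1/RW1/US1/PS0)
  lvl1: tbl 0x36, slot 24 ⇒ 0x37007 (P1/RW1/US1/PS0)
  lvl2: tbl 0x37, slot 31 ⇒ 0x3A007 (P1/RW1/US1/PS0)
  ⇒ phys 0x3A248  [3 reads]

Access #2 fault: PROTECTION_VIOLATION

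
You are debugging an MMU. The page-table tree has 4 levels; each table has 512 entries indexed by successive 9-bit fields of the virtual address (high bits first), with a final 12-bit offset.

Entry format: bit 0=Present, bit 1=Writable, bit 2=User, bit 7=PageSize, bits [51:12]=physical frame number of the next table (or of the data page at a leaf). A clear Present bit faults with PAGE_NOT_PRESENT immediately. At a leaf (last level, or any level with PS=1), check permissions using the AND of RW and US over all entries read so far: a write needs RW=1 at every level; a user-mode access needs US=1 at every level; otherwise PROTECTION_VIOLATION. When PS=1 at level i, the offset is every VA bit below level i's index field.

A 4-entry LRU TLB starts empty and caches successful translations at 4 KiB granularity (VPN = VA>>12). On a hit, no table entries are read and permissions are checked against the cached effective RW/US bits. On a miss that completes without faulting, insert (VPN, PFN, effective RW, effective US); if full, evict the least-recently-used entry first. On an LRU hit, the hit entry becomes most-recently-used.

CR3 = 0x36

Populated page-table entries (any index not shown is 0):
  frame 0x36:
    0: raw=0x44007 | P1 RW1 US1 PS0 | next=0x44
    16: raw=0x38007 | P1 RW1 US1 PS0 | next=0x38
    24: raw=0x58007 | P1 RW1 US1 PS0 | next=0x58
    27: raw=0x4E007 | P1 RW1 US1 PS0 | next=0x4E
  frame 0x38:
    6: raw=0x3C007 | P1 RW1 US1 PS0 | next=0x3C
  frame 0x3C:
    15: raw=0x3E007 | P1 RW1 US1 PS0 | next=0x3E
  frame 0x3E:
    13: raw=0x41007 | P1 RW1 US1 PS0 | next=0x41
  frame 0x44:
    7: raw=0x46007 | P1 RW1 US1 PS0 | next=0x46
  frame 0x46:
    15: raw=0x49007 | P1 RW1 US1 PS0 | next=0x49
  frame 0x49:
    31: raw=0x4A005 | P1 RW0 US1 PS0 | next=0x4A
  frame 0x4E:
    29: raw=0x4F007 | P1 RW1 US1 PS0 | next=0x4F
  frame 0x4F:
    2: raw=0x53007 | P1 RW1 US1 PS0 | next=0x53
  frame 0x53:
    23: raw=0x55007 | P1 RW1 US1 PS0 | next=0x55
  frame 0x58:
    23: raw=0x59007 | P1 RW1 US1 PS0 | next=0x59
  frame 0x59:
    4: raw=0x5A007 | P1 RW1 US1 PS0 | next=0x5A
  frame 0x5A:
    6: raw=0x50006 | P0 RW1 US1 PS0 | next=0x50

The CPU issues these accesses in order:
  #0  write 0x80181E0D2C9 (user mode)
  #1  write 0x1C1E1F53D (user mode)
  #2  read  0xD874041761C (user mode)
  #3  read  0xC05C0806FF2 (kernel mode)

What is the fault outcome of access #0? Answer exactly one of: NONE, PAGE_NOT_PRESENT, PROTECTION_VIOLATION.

Per-access translation:
#0 VA=0x80181E0D2C9 (w,user):
  L0: frame=0x36 idx=16 entry=0x38007 [P=1 RW=1 US=1 PS=0]
  L1: frame=0x38 idx=6 entry=0x3C007 [P=1 RW=1 US=1 PS=0]
  L2: frame=0x3C idx=15 entry=0x3E007 [P=1 RW=1 US=1 PS=0]
  L3: frame=0x3E idx=13 entry=0x41007 [P=1 RW=1 US=1 PS=0]
  → PA=0x412C9  (4 entries read)
#1 VA=0x1C1E1F53D (w,user):
  L0: frame=0x36 idx=0 entry=0x44007 [P=1 RW=1 US=1 PS=0]
  L1: frame=0x44 idx=7 entry=0x46007 [P=1 RW=1 US=1 PS=0]
  L2: frame=0x46 idx=15 entry=0x49007 [P=1 RW=1 US=1 PS=0]
  L3: frame=0x49 idx=31 entry=0x4A005 [P=1 RW=0 US=1 PS=0]
  ⇒ fault: PROTECTION_VIOLATION  — 4 lookups
#2 VA=0xD874041761C (r,user):
  L0: frame=0x36 idx=27 entry=0x4E007 [P=1 RW=1 US=1 PS=0]
  L1: frame=0x4E idx=29 entry=0x4F007 [P=1 RW=1 US=1 PS=0]
  L2: frame=0x4F idx=2 entry=0x53007 [P=1 RW=1 US=1 PS=0]
  L3: frame=0x53 idx=23 entry=0x55007 [P=1 RW=1 US=1 PS=0]
  → PA=0x5561C  (4 entries read)
#3 VA=0xC05C0806FF2 (r,kernel):
  L0: frame=0x36 idx=24 entry=0x58007 [P=1 RW=1 US=1 PS=0]
  L1: frame=0x58 idx=23 entry=0x59007 [P=1 RW=1 US=1 PS=0]
  L2: frame=0x59 idx=4 entry=0x5A007 [P=1 RW=1 US=1 PS=0]
  L3: frame=0x5A idx=6 entry=0x50006 [P=0 RW=1 US=1 PS=0]
  ⇒ fault: PAGE_NOT_PRESENT  — 4 lookups

Access #0 fault: NONE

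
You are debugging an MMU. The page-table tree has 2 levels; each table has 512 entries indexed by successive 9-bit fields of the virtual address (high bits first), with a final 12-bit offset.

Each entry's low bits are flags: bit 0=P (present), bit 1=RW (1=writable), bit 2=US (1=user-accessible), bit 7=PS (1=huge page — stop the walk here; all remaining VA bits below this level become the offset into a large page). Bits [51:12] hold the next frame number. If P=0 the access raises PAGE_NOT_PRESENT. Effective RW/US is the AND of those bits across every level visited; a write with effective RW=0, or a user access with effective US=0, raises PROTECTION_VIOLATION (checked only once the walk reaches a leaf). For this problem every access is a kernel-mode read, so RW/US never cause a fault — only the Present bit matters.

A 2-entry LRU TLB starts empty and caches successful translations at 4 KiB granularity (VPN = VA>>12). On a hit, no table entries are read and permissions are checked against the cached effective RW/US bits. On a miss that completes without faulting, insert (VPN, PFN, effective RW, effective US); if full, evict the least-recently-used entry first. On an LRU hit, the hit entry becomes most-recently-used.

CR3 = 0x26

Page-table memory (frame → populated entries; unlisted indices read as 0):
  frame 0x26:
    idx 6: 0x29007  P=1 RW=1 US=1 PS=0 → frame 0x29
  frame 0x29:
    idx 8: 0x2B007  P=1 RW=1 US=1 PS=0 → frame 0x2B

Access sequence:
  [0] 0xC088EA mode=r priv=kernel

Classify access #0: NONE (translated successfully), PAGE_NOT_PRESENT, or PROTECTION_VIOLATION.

Trace:
#0 VA=0xC088EA (r,kernel):
  [0] read 0x26 idx=6: raw=0x29007 flags P=1 W=1 U=1 S=0
  [1] read 0x29 idx=8: raw=0x2B007 flags P=1 W=1 U=1 S=0
  ⇒ phys 0x2B8EA  [2 reads]

Access #0 fault: NONE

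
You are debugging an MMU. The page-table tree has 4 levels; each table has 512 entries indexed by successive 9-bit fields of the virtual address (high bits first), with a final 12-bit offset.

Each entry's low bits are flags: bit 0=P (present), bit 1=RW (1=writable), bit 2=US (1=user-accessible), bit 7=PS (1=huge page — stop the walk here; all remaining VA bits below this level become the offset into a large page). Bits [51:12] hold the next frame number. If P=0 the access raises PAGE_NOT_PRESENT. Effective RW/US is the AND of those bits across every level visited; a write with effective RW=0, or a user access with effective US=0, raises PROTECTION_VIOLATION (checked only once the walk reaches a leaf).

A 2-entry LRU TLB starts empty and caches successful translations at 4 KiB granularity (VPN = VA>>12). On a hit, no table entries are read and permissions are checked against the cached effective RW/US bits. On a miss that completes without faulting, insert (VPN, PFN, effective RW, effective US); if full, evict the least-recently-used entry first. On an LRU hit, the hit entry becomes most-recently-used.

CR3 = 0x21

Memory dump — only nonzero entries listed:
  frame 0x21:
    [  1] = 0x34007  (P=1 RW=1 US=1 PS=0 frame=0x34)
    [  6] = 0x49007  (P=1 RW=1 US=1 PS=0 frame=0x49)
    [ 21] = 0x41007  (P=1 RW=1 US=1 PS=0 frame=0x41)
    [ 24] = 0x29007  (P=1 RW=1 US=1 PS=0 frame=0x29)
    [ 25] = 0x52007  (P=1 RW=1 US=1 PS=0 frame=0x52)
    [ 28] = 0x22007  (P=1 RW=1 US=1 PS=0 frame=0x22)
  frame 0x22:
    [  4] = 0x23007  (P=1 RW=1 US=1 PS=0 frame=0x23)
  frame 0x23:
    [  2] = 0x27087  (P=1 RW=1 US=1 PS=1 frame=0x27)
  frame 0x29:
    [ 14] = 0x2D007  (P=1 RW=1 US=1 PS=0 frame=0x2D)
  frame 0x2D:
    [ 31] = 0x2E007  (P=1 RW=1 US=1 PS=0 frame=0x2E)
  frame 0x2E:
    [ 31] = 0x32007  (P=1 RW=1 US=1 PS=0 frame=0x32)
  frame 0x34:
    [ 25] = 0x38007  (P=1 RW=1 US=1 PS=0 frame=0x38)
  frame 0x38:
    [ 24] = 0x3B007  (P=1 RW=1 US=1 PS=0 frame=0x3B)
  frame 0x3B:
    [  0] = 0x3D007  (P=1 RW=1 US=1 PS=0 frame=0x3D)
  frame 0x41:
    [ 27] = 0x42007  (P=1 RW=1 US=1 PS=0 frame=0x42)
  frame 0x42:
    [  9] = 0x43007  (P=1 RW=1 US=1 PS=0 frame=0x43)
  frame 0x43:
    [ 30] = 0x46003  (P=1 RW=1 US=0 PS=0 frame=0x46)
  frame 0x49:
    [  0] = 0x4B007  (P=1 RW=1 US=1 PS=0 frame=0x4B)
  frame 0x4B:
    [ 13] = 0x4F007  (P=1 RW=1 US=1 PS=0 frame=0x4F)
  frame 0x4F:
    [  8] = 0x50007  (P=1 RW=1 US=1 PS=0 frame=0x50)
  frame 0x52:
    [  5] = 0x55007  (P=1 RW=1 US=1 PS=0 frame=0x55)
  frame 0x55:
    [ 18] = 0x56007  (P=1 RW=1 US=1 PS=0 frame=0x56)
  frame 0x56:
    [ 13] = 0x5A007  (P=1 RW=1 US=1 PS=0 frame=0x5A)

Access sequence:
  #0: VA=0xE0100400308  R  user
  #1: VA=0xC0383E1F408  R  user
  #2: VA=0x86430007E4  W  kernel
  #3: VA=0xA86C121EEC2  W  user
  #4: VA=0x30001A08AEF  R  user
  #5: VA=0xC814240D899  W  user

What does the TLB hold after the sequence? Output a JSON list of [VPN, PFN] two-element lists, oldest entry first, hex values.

Trace:
#0 VA=0xE0100400308 (r,user):
  [0] read 0x21 idx=28: raw=0x22007 flags P=1 W=1 U=1 S=0
  [1] read 0x22 idx=4: raw=0x23007 flags P=1 W=1 U=1 S=0
  [2] read 0x23 idx=2: raw=0x27087 flags P=1 W=1 U=1 S=1
  ⇒ phys 0x27308 (huge @L2)  [3 reads]
#1 VA=0xC0383E1F408 (r,user):
  [0] read 0x21 idx=24: raw=0x29007 flags P=1 W=1 U=1 S=0
  [1] read 0x29 idx=14: raw=0x2D007 flags P=1 W=1 U=1 S=0
  [2] read 0x2D idx=31: raw=0x2E007 flags P=1 W=1 U=1 S=0
  [3] read 0x2E idx=31: raw=0x32007 flags P=1 W=1 U=1 S=0
  ⇒ phys 0x32408  [4 reads]
#2 VA=0x86430007E4 (w,kernel):
  [0] read 0x21 idx=1: raw=0x34007 flags P=1 W=1 U=1 S=0
  [1] read 0x34 idx=25: raw=0x38007 flags P=1 W=1 U=1 S=0
  [2] read 0x38 idx=24: raw=0x3B007 flags P=1 W=1 U=1 S=0
  [3] read 0x3B idx=0: raw=0x3D007 flags P=1 W=1 U=1 S=0
  ⇒ phys 0x3D7E4  [4 reads]
#3 VA=0xA86C121EEC2 (w,user):
  [0] read 0x21 idx=21: raw=0x41007 flags P=1 W=1 U=1 S=0
  [1] read 0x41 idx=27: raw=0x42007 flags P=1 W=1 U=1 S=0
  [2] read 0x42 idx=9: raw=0x43007 flags P=1 W=1 U=1 S=0
  [3] read 0x43 idx=30: raw=0x46003 flags P=1 W=1 U=0 S=0
  → PROTECTION_VIOLATION  (4 entries read)
#4 VA=0x30001A08AEF (r,user):
  [0] read 0x21 idx=6: raw=0x49007 flags P=1 W=1 U=1 S=0
  [1] read 0x49 idx=0: raw=0x4B007 flags P=1 W=1 U=1 S=0
  [2] read 0x4B idx=13: raw=0x4F007 flags P=1 W=1 U=1 S=0
  [3] read 0x4F idx=8: raw=0x50007 flags P=1 W=1 U=1 S=0
  ⇒ phys 0x50AEF  [4 reads]
#5 VA=0xC814240D899 (w,user):
  [0] read 0x21 idx=25: raw=0x52007 flags P=1 W=1 U=1 S=0
  [1] read 0x52 idx=5: raw=0x55007 flags P=1 W=1 U=1 S=0
  [2] read 0x55 idx=18: raw=0x56007 flags P=1 W=1 U=1 S=0
  [3] read 0x56 idx=13: raw=0x5A007 flags P=1 W=1 U=1 S=0
  ⇒ phys 0x5A899  [4 reads]

TLB: [["0x30001A08", "0x50"], ["0xC814240D", "0x5A"]]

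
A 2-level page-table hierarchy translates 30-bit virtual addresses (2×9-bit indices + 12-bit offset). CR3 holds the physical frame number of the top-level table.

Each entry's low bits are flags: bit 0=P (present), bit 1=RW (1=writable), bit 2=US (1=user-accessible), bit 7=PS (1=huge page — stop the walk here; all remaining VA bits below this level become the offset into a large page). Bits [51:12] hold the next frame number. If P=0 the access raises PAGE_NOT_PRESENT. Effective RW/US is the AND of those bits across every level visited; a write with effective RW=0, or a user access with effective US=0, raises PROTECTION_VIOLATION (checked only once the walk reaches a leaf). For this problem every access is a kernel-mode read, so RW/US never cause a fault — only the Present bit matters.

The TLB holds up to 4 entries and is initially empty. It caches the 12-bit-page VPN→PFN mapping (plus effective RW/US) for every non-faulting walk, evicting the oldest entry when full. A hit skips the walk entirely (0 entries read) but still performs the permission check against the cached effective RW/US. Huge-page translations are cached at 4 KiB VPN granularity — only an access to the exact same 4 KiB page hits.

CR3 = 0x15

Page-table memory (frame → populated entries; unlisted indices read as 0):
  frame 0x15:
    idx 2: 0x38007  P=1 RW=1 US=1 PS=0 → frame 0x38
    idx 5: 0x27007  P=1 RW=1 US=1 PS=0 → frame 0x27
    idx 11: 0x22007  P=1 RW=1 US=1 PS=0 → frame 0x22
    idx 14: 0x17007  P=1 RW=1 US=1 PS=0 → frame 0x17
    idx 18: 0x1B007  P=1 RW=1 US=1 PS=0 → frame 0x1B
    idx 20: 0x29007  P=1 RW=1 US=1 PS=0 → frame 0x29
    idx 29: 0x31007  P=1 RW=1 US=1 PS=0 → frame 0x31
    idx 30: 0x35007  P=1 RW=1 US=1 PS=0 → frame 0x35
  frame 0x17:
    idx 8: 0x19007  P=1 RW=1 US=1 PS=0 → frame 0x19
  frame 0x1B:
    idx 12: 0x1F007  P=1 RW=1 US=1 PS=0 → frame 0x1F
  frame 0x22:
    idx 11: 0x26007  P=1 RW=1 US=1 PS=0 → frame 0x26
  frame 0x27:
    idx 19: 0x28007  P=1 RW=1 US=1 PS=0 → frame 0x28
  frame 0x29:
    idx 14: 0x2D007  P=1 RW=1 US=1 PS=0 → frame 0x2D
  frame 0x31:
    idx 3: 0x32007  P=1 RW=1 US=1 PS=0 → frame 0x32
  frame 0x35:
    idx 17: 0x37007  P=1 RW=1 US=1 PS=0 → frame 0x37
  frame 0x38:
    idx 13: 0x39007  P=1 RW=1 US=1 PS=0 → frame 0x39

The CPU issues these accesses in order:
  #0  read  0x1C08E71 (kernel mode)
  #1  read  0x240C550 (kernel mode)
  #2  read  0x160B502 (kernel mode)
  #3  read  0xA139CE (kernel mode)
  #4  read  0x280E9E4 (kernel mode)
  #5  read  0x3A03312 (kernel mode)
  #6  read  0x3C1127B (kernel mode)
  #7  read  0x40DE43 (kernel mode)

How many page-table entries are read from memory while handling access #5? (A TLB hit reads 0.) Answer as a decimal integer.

Trace:
#0 VA=0x1C08E71 (r,kernel):
  L0: frame=0x15 idx=14 entry=0x17007 [P=1 RW=1 US=1 PS=0]
  L1: frame=0x17 idx=8 entry=0x19007 [P=1 RW=1 US=1 PS=0]
  ⇒ phys 0x19E71  [2 reads]
#1 VA=0x240C550 (r,kernel):
  L0: frame=0x15 idx=18 entry=0x1B007 [P=1 RW=1 US=1 PS=0]
  L1: frame=0x1B idx=12 entry=0x1F007 [P=1 RW=1 US=1 PS=0]
  ⇒ phys 0x1F550  [2 reads]
#2 VA=0x160B502 (r,kernel):
  L0: frame=0x15 idx=11 entry=0x22007 [P=1 RW=1 US=1 PS=0]
  L1: frame=0x22 idx=11 entry=0x26007 [P=1 RW=1 US=1 PS=0]
  ⇒ phys 0x26502  [2 reads]
#3 VA=0xA139CE (r,kernel):
  L0: frame=0x15 idx=5 entry=0x27007 [P=1 RW=1 US=1 PS=0]
  L1: frame=0x27 idx=19 entry=0x28007 [P=1 RW=1 US=1 PS=0]
  ⇒ phys 0x289CE  [2 reads]
#4 VA=0x280E9E4 (r,kernel):
  L0: frame=0x15 idx=20 entry=0x29007 [P=1 RW=1 US=1 PS=0]
  L1: frame=0x29 idx=14 entry=0x2D007 [P=1 RW=1 US=1 PS=0]
  ⇒ phys 0x2D9E4  [2 reads]
#5 VA=0x3A03312 (r,kernel):
  L0: frame=0x15 idx=29 entry=0x31007 [P=1 RW=1 US=1 PS=0]
  L1: frame=0x31 idx=3 entry=0x32007 [P=1 RW=1 US=1 PS=0]
  ⇒ phys 0x32312  [2 reads]
#6 VA=0x3C1127B (r,kernel):
  L0: frame=0x15 idx=30 entry=0x35007 [P=1 RW=1 US=1 PS=0]
  L1: frame=0x35 idx=17 entry=0x37007 [P=1 RW=1 US=1 PS=0]
  ⇒ phys 0x3727B  [2 reads]
#7 VA=0x40DE43 (r,kernel):
  L0: frame=0x15 idx=2 entry=0x38007 [P=1 RW=1 US=1 PS=0]
  L1: frame=0x38 idx=13 entry=0x39007 [P=1 RW=1 US=1 PS=0]
  ⇒ phys 0x39E43  [2 reads]

Entries read for #5: 2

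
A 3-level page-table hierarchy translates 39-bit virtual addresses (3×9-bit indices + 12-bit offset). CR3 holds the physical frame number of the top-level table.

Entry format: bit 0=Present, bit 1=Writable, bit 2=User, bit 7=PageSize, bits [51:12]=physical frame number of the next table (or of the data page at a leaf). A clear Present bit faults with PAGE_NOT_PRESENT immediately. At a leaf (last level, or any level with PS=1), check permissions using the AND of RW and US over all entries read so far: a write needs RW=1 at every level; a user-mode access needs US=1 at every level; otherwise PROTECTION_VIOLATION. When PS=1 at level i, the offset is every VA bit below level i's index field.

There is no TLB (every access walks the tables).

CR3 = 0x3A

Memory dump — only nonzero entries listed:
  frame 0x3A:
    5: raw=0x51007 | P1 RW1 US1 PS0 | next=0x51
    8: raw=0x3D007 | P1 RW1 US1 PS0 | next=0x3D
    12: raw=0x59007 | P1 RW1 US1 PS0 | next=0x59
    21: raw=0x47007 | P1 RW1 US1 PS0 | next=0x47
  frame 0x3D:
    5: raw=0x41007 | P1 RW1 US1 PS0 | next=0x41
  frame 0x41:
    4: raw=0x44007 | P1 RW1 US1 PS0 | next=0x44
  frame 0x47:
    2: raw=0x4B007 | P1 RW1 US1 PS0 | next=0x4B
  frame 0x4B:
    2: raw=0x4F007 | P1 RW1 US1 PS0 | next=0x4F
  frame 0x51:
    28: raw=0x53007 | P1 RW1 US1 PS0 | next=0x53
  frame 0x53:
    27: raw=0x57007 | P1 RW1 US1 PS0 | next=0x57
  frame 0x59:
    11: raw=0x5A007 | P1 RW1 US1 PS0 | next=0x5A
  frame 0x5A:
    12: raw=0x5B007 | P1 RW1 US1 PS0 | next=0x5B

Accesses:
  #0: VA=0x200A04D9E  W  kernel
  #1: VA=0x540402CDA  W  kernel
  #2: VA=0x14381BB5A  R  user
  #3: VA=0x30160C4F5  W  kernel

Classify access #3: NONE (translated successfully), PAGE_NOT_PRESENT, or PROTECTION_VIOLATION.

Per-access translation:
#0 VA=0x200A04D9E (w,kernel):
  L0 @0x3A[8] → 0x3D007  P=1,RW=1,US=1,PS=0
  L1 @0x3D[5] → 0x41007  P=1,RW=1,US=1,PS=0
  L2 @0x41[4] → 0x44007  P=1,RW=1,US=1,PS=0
  → PA=0x44D9E  (3 entries read)
#1 VA=0x540402CDA (w,kernel):
  L0 @0x3A[21] → 0x47007  P=1,RW=1,US=1,PS=0
  L1 @0x47[2] → 0x4B007  P=1,RW=1,US=1,PS=0
  L2 @0x4B[2] → 0x4F007  P=1,RW=1,US=1,PS=0
  → PA=0x4FCDA  (3 entries read)
#2 VA=0x14381BB5A (r,user):
  L0 @0x3A[5] → 0x51007  P=1,RW=1,US=1,PS=0
  L1 @0x51[28] → 0x53007  P=1,RW=1,US=1,PS=0
  L2 @0x53[27] → 0x57007  P=1,RW=1,US=1,PS=0
  → PA=0x57B5A  (3 entries read)
#3 VA=0x30160C4F5 (w,kernel):
  L0 @0x3A[12] → 0x59007  P=1,RW=1,US=1,PS=0
  L1 @0x59[11] → 0x5A007  P=1,RW=1,US=1,PS=0
  L2 @0x5A[12] → 0x5B007  P=1,RW=1,US=1,PS=0
  → PA=0x5B4F5  (3 entries read)

Access #3 fault: NONE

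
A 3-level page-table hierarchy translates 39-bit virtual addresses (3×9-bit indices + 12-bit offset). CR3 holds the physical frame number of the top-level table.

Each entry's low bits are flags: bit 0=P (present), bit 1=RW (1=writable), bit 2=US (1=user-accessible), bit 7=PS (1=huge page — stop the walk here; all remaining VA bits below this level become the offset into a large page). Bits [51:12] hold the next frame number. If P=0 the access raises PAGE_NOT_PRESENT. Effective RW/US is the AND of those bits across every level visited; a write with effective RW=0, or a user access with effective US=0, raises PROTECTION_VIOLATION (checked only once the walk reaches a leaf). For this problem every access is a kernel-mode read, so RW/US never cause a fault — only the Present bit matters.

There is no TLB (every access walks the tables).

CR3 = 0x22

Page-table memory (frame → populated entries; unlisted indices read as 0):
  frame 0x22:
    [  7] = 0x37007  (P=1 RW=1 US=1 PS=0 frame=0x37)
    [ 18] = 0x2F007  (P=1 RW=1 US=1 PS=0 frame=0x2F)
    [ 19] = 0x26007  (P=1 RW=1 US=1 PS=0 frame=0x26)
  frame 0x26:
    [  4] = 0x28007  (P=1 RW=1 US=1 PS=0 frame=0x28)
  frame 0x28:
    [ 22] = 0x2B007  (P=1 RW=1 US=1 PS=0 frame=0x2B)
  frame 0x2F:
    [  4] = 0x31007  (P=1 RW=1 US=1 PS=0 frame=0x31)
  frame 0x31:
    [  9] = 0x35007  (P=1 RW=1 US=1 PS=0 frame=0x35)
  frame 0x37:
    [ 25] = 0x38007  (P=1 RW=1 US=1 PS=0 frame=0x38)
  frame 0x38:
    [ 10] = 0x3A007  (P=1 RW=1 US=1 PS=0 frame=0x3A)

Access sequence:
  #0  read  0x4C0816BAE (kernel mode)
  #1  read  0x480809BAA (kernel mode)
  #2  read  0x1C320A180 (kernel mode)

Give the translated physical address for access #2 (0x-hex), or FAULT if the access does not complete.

Walk each access:
#0 VA=0x4C0816BAE (r,kernel):
  L0: frame=0x22 idx=19 entry=0x26007 [P=1 RW=1 US=1 PS=0]
  L1: frame=0x26 idx=4 entry=0x28007 [P=1 RW=1 US=1 PS=0]
  L2: frame=0x28 idx=22 entry=0x2B007 [P=1 RW=1 US=1 PS=0]
  ⇒ phys 0x2BBAE  [3 reads]
#1 VA=0x480809BAA (r,kernel):
  L0: frame=0x22 idx=18 entry=0x2F007 [P=1 RW=1 US=1 PS=0]
  L1: frame=0x2F idx=4 entry=0x31007 [P=1 RW=1 US=1 PS=0]
  L2: frame=0x31 idx=9 entry=0x35007 [P=1 RW=1 US=1 PS=0]
  ⇒ phys 0x35BAA  [3 reads]
#2 VA=0x1C320A180 (r,kernel):
  L0: frame=0x22 idx=7 entry=0x37007 [P=1 RW=1 US=1 PS=0]
  L1: frame=0x37 idx=25 entry=0x38007 [P=1 RW=1 US=1 PS=0]
  L2: frame=0x38 idx=10 entry=0x3A007 [P=1 RW=1 US=1 PS=0]
  ⇒ phys 0x3A180  [3 reads]

Access #2 PA: 0x3A180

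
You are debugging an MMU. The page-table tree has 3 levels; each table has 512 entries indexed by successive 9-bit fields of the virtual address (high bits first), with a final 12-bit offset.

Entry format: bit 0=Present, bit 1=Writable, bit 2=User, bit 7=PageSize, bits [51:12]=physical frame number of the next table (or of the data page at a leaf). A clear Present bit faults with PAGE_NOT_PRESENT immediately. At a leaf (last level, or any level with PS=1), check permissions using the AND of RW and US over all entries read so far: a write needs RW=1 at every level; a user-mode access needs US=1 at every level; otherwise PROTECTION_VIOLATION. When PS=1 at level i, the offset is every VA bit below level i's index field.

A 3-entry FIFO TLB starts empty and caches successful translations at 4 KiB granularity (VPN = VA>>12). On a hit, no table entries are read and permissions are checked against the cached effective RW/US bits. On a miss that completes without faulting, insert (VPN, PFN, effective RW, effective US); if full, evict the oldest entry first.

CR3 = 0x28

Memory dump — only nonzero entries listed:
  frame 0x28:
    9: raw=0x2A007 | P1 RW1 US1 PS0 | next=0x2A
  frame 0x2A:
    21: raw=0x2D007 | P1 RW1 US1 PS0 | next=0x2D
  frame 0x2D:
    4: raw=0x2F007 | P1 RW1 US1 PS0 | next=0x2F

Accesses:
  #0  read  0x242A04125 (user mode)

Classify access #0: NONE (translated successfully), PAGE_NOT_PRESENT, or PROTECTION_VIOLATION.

Trace:
#0 VA=0x242A04125 (r,user):
  [0] read 0x28 idx=9: raw=0x2A007 flags P=1 W=1 U=1 S=0
  [1] read 0x2A idx=21: raw=0x2D007 flags P=1 W=1 U=1 S=0
  [2] read 0x2D idx=4: raw=0x2F007 flags P=1 W=1 U=1 S=0
  ⇒ phys 0x2F125  [3 reads]

Access #0 fault: NONE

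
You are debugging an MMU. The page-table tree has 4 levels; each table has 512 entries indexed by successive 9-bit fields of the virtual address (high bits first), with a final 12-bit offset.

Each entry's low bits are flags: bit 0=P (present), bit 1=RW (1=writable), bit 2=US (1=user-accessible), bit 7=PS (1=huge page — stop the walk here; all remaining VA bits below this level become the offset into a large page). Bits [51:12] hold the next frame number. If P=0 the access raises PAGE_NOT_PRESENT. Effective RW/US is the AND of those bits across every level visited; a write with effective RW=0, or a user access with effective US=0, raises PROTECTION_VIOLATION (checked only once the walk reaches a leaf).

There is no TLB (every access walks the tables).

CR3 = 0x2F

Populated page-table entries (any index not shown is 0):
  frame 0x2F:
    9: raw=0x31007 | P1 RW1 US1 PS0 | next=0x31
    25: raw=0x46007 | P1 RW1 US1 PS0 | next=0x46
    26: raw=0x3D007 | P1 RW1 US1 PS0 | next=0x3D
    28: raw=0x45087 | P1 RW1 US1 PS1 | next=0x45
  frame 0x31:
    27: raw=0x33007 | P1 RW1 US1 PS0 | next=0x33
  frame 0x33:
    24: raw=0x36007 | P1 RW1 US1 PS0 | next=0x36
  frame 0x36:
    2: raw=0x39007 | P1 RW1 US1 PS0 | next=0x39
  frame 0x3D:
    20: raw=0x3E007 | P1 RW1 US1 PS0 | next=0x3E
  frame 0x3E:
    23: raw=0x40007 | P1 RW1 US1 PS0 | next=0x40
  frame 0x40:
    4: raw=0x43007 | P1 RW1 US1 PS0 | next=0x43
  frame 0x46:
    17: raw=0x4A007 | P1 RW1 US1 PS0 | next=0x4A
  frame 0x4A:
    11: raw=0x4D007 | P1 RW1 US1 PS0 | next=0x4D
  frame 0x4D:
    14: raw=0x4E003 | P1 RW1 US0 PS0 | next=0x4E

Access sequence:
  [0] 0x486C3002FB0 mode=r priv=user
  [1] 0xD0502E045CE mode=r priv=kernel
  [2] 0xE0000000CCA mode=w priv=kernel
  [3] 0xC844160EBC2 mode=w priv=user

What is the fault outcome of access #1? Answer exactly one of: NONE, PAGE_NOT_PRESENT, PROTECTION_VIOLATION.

Per-access translation:
#0 VA=0x486C3002FB0 (r,user):
  [0] read 0x2F idx=9: raw=0x31007 flags P=1 W=1 U=1 S=0
  [1] read 0x31 idx=27: raw=0x33007 flags P=1 W=1 U=1 S=0
  [2] read 0x33 idx=24: raw=0x36007 flags P=1 W=1 U=1 S=0
  [3] read 0x36 idx=2: raw=0x39007 flags P=1 W=1 U=1 S=0
  → PA=0x39FB0  (4 entries read)
#1 VA=0xD0502E045CE (r,kernel):
  [0] read 0x2F idx=26: raw=0x3D007 flags P=1 W=1 U=1 S=0
  [1] read 0x3D idx=20: raw=0x3E007 flags P=1 W=1 U=1 S=0
  [2] read 0x3E idx=23: raw=0x40007 flags P=1 W=1 U=1 S=0
  [3] read 0x40 idx=4: raw=0x43007 flags P=1 W=1 U=1 S=0
  → PA=0x435CE  (4 entries read)
#2 VA=0xE0000000CCA (w,kernel):
  [0] read 0x2F idx=28: raw=0x45087 flags P=1 W=1 U=1 S=1
  → PA=0x45CCA (huge @L0)  (1 entries read)
#3 VA=0xC844160EBC2 (w,user):
  [0] read 0x2F idx=25: raw=0x46007 flags P=1 W=1 U=1 S=0
  [1] read 0x46 idx=17: raw=0x4A007 flags P=1 W=1 U=1 S=0
  [2] read 0x4A idx=11: raw=0x4D007 flags P=1 W=1 U=1 S=0
  [3] read 0x4D idx=14: raw=0x4E003 flags P=1 W=1 U=0 S=0
  ✗ PROTECTION_VIOLATION  [4 reads]

Access #1 fault: NONE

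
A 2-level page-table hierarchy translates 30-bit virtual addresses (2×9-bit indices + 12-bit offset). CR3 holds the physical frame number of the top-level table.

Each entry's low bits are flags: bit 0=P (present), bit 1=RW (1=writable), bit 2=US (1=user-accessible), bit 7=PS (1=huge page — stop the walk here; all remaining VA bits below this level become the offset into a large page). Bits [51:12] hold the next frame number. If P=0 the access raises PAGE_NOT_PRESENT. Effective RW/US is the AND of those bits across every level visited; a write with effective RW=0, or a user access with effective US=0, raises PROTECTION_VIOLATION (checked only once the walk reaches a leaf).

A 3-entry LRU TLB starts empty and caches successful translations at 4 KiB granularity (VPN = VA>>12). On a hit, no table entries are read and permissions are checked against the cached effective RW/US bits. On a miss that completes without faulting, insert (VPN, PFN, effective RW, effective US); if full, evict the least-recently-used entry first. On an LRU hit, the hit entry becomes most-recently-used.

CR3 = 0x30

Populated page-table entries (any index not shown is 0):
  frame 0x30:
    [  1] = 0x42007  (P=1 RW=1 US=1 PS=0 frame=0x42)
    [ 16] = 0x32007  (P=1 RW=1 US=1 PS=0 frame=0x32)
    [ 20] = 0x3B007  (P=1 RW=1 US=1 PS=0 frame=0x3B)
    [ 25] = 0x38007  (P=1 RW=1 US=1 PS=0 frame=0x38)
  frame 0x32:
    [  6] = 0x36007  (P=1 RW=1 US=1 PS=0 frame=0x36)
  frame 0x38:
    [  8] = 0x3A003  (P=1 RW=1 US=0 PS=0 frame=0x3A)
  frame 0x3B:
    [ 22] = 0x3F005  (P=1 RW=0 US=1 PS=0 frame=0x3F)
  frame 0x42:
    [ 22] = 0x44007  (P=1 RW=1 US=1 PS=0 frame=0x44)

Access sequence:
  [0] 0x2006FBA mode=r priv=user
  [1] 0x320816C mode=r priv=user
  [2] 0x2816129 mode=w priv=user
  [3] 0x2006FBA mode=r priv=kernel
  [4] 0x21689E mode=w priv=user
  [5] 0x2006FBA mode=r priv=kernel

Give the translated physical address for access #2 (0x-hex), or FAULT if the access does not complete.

Per-access translation:
#0 VA=0x2006FBA (r,user):
  [0] read 0x30 idx=16: raw=0x32007 flags P=1 W=1 U=1 S=0
  [1] read 0x32 idx=6: raw=0x36007 flags P=1 W=1 U=1 S=0
  → PA=0x36FBA  (2 entries read)
#1 VA=0x320816C (r,user):
  [0] read 0x30 idx=25: raw=0x38007 flags P=1 W=1 U=1 S=0
  [1] read 0x38 idx=8: raw=0x3A003 flags P=1 W=1 U=0 S=0
  ✗ PROTECTION_VIOLATION  [2 reads]
#2 VA=0x2816129 (w,user):
  [0] read 0x30 idx=20: raw=0x3B007 flags P=1 W=1 U=1 S=0
  [1] read 0x3B idx=22: raw=0x3F005 flags P=1 W=0 U=1 S=0
  ✗ PROTECTION_VIOLATION  [2 reads]
#3 VA=0x2006FBA (r,kernel):
  TLB hit vpn=0x2006 → PA=0x36FBA
#4 VA=0x21689E (w,user):
  [0] read 0x30 idx=1: raw=0x42007 flags P=1 W=1 U=1 S=0
  [1] read 0x42 idx=22: raw=0x44007 flags P=1 W=1 U=1 S=0
  → PA=0x4489E  (2 entries read)
#5 VA=0x2006FBA (r,kernel):
  TLB hit vpn=0x2006 → PA=0x36FBA

Access #2 PA: FAULT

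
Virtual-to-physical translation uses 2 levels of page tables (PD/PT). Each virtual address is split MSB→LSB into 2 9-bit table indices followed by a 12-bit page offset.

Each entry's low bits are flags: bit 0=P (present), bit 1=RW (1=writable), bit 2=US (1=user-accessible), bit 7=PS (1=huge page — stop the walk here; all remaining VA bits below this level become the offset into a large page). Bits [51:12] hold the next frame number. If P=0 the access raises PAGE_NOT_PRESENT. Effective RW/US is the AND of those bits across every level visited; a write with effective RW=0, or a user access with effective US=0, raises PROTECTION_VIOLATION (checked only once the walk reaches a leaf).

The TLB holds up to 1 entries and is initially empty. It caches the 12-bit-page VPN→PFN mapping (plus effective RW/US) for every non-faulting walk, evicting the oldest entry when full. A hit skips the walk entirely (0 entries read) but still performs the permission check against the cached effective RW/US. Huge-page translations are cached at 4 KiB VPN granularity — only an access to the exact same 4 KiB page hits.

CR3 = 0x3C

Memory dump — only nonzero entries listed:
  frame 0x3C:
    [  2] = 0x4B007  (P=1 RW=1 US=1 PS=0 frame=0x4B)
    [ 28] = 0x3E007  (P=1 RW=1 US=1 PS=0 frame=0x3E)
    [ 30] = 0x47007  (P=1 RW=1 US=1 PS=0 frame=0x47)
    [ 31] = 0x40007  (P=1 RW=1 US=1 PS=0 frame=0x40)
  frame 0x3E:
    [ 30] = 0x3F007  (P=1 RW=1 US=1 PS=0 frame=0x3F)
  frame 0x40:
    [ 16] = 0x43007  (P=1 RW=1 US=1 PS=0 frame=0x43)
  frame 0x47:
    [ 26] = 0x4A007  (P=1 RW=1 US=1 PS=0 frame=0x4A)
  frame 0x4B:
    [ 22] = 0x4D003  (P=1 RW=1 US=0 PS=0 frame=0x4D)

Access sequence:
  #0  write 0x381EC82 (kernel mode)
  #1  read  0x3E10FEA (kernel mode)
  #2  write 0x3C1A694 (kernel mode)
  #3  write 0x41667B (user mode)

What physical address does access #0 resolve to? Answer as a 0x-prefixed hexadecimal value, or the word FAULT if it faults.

Walk each access:
#0 VA=0x381EC82 (w,kernel):
  L0: frame=0x3C idx=28 entry=0x3E007 [P=1 RW=1 US=1 PS=0]
  L1: frame=0x3E idx=30 entry=0x3F007 [P=1 RW=1 US=1 PS=0]
  ⇒ phys 0x3FC82  [2 reads]
#1 VA=0x3E10FEA (r,kernel):
  L0: frame=0x3C idx=31 entry=0x40007 [P=1 RW=1 US=1 PS=0]
  L1: frame=0x40 idx=16 entry=0x43007 [P=1 RW=1 US=1 PS=0]
  ⇒ phys 0x43FEA  [2 reads]
#2 VA=0x3C1A694 (w,kernel):
  L0: frame=0x3C idx=30 entry=0x47007 [P=1 RW=1 US=1 PS=0]
  L1: frame=0x47 idx=26 entry=0x4A007 [P=1 RW=1 US=1 PS=0]
  ⇒ phys 0x4A694  [2 reads]
#3 VA=0x41667B (w,user):
  L0: frame=0x3C idx=2 entry=0x4B007 [P=1 RW=1 US=1 PS=0]
  L1: frame=0x4B idx=22 entry=0x4D003 [P=1 RW=1 US=0 PS=0]
  ✗ PROTECTION_VIOLATION  [2 reads]

Access #0 PA: 0x3FC82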